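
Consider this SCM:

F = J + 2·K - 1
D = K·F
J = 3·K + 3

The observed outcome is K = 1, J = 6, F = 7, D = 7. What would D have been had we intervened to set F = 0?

0

The intervention breaks the incoming arrows to F: F = J + 2·K - 1 no longer applies, and F = 0.
D = K·F  [with K=1, F=0]  = 0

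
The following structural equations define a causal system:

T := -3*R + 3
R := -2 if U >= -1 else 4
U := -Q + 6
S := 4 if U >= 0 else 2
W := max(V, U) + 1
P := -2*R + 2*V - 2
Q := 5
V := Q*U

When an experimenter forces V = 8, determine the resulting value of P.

The intervention breaks the incoming arrows to V: V := Q*U no longer applies, and V = 8.
U = -Q + 6  [with Q=5]  = 1
R = -2 if U >= -1 else 4  [with U=1]  = -2
P = -2*R + 2*V - 2  [with R=-2, V=8]  = 18

18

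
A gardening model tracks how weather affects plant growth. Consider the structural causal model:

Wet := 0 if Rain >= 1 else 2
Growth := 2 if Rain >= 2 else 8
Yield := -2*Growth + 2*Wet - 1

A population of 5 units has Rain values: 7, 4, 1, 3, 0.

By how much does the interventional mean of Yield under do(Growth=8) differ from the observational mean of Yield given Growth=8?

-1.2

The intervention sets Growth=8 in all 5 units regardless of Rain. Recomputing Yield per unit gives -17, -17, -17, -17, -13; average -16.2.
Observing Growth=8 restricts to units where Growth's equation naturally yields 8: Rain ∈ {1, 0}. In that subpopulation Yield = -17, -13, mean -15.
Difference = -16.2 − (-15) = -1.2.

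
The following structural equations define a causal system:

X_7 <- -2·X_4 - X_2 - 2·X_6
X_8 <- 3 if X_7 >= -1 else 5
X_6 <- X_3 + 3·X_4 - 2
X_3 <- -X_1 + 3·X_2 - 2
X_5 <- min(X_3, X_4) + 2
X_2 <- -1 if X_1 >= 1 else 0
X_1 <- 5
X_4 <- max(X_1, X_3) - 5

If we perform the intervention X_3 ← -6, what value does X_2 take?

Under do(X_3=-6), the mechanism X_3 <- -X_1 + 3·X_2 - 2 is discarded; X_3 is fixed at -6.
Since X_2 is not a descendant of the intervened variable, it is unaffected.
X_2 = -1 if X_1 >= 1 else 0  [with X_1=5]  = -1

-1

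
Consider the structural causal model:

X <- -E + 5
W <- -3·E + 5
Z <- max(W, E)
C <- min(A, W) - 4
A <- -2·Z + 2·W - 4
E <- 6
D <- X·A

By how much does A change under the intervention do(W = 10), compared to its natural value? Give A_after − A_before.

38

Under do(W=10), the mechanism W <- -3·E + 5 is discarded; W is fixed at 10.
Z = max(W, E)  [with W=10, E=6]  = 10
A = -2·Z + 2·W - 4  [with Z=10, W=10]  = -4
Without intervention: W = -3·E + 5  [with E=6]  = -13; Z = max(W, E)  [with W=-13, E=6]  = 6; A = -2·Z + 2·W - 4  [with Z=6, W=-13]  = -42.
Change = -4 − (-42) = 38.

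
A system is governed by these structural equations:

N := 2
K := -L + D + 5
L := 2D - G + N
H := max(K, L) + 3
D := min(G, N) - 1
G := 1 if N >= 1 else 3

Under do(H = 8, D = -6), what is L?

Under do(H = 8, D = -6), each intervened variable's structural equation is replaced by its fixed value.
G = 1 if N >= 1 else 3  [with N=2]  = 1
L = 2D - G + N  [with D=-6, G=1, N=2]  = -11

-11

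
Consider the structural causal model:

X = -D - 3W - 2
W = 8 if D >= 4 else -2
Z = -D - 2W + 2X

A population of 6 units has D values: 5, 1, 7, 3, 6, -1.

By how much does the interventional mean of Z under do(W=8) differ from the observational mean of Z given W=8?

7.5

The intervention sets W=8 in all 6 units regardless of D. Recomputing Z per unit gives -83, -71, -89, -77, -86, -65; average -78.5.
Conditioning on W=8 selects the 3 unit(s) with D ∈ {5, 7, 6}. Their Z values: -83, -89, -86. Mean = -86.
Difference = -78.5 − (-86) = 7.5.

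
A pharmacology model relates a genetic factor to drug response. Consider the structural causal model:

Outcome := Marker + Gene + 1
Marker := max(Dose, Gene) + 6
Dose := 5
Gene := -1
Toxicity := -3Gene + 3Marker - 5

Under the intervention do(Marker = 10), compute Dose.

Under do(Marker=10), the mechanism Marker := max(Dose, Gene) + 6 is discarded; Marker is fixed at 10.
Since Dose is not a descendant of the intervened variable, it is unaffected.

5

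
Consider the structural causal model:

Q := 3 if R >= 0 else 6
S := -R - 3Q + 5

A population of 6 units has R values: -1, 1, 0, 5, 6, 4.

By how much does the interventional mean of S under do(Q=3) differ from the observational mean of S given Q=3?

Under do(Q=3), Q's equation is replaced by Q=3 for every unit. Per-unit S: -3, -5, -4, -9, -10, -8. Mean = -6.5.
E[S|Q=3] averages over only the 5 units with Q=3 (R = 1, 0, 5, 6, 4): S = -5, -4, -9, -10, -8, mean -7.2.
Difference = -6.5 − (-7.2) = 0.7.

0.7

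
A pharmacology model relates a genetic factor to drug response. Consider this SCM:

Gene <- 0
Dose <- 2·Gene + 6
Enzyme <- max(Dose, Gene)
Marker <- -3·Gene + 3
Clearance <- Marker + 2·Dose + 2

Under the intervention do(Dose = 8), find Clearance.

do(Dose=8) replaces the equation Dose <- 2·Gene + 6 with the constant Dose = 8.
Marker = -3·Gene + 3  [with Gene=0]  = 3
Clearance = Marker + 2·Dose + 2  [with Marker=3, Dose=8]  = 21

21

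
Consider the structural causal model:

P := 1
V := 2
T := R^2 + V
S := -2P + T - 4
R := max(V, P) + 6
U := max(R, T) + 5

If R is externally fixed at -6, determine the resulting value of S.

do(R=-6) replaces the equation R := max(V, P) + 6 with the constant R = -6.
T = R^2 + V  [with R=-6, V=2]  = 38
S = -2P + T - 4  [with P=1, T=38]  = 32

32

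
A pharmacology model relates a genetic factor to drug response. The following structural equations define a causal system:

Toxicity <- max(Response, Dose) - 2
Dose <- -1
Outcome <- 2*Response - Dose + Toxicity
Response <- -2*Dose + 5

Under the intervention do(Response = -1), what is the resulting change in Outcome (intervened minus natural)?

Under do(Response=-1), the mechanism Response <- -2*Dose + 5 is discarded; Response is fixed at -1.
Toxicity = max(Response, Dose) - 2  [with Response=-1, Dose=-1]  = -3
Outcome = 2*Response - Dose + Toxicity  [with Response=-1, Dose=-1, Toxicity=-3]  = -4
Without intervention: Response = -2*Dose + 5  [with Dose=-1]  = 7; Toxicity = max(Response, Dose) - 2  [with Response=7, Dose=-1]  = 5; Outcome = 2*Response - Dose + Toxicity  [with Response=7, Dose=-1, Toxicity=5]  = 20.
Change = -4 − 20 = -24.

-24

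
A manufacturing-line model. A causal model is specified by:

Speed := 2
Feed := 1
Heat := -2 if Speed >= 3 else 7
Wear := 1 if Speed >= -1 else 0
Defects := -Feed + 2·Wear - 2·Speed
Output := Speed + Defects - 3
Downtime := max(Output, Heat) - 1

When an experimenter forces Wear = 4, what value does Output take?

2

Under do(Wear=4), the mechanism Wear := 1 if Speed >= -1 else 0 is discarded; Wear is fixed at 4.
Defects = -Feed + 2·Wear - 2·Speed  [with Feed=1, Wear=4, Speed=2]  = 3
Output = Speed + Defects - 3  [with Speed=2, Defects=3]  = 2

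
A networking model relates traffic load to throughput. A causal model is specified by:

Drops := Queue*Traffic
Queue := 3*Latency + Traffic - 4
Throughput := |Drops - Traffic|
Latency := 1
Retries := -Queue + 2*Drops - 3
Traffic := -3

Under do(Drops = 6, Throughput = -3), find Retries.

Setting Drops = 6, Throughput = -3 by intervention discards those variables' equations.
Queue = 3*Latency + Traffic - 4  [with Latency=1, Traffic=-3]  = -4
Retries = -Queue + 2*Drops - 3  [with Queue=-4, Drops=6]  = 13

13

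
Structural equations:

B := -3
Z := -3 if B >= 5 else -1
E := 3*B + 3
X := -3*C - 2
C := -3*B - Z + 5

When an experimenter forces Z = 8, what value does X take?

-20

do(Z=8) replaces the equation Z := -3 if B >= 5 else -1 with the constant Z = 8.
C = -3*B - Z + 5  [with B=-3, Z=8]  = 6
X = -3*C - 2  [with C=6]  = -20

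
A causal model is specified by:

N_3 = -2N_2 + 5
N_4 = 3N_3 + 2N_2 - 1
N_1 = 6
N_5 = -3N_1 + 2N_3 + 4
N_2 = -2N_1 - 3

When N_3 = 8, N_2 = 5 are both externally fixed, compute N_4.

The joint intervention fixes N_3 = 8, N_2 = 5, removing each variable's own equation.
N_4 = 3N_3 + 2N_2 - 1  [with N_3=8, N_2=5]  = 33

33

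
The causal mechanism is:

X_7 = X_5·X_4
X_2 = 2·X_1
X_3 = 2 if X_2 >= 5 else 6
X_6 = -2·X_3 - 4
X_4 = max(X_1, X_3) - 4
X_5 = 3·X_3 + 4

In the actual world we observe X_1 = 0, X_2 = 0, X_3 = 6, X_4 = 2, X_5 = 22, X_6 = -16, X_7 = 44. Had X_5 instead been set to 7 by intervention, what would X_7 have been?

14

Under do(X_5=7), the mechanism X_5 = 3·X_3 + 4 is discarded; X_5 is fixed at 7.
X_2 = 2·X_1  [with X_1=0]  = 0
X_3 = 2 if X_2 >= 5 else 6  [with X_2=0]  = 6
X_4 = max(X_1, X_3) - 4  [with X_1=0, X_3=6]  = 2
X_7 = X_5·X_4  [with X_5=7, X_4=2]  = 14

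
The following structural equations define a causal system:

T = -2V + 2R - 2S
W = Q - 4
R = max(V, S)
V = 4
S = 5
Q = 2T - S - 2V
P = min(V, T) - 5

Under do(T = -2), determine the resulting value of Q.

Under do(T=-2), the mechanism T = -2V + 2R - 2S is discarded; T is fixed at -2.
Q = 2T - S - 2V  [with T=-2, S=5, V=4]  = -17

-17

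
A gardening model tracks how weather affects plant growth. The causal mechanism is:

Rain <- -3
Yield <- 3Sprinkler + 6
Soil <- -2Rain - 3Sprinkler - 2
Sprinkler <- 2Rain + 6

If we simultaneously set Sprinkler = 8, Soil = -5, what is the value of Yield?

30

Setting Sprinkler = 8, Soil = -5 by intervention discards those variables' equations.
Yield = 3Sprinkler + 6  [with Sprinkler=8]  = 30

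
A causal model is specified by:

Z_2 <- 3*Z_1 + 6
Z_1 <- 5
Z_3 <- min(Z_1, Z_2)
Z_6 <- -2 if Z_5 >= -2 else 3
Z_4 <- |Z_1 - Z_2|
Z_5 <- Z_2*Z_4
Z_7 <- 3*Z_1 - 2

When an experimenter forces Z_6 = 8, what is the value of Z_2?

do(Z_6=8) replaces the equation Z_6 <- -2 if Z_5 >= -2 else 3 with the constant Z_6 = 8.
Z_2 is not downstream of the intervention, so its value is determined by the original equations.
Z_2 = 3*Z_1 + 6  [with Z_1=5]  = 21

21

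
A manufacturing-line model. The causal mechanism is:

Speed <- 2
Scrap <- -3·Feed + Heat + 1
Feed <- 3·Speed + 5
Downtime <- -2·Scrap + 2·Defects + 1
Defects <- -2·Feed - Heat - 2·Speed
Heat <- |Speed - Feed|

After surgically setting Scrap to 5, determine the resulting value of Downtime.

The intervention breaks the incoming arrows to Scrap: Scrap <- -3·Feed + Heat + 1 no longer applies, and Scrap = 5.
Feed = 3·Speed + 5  [with Speed=2]  = 11
Heat = |Speed - Feed|  [with Speed=2, Feed=11]  = 9
Defects = -2·Feed - Heat - 2·Speed  [with Feed=11, Heat=9, Speed=2]  = -35
Downtime = -2·Scrap + 2·Defects + 1  [with Scrap=5, Defects=-35]  = -79

-79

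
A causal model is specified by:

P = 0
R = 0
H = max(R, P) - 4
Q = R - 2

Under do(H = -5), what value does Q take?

The intervention breaks the incoming arrows to H: H = max(R, P) - 4 no longer applies, and H = -5.
Q is not downstream of the intervention, so its value is determined by the original equations.
Q = R - 2  [with R=0]  = -2

-2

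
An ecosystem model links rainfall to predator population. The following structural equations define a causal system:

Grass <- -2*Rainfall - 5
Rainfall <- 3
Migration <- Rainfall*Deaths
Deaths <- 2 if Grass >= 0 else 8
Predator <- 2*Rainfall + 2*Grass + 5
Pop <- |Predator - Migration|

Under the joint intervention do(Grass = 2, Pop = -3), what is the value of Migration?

Setting Grass = 2, Pop = -3 by intervention discards those variables' equations.
Deaths = 2 if Grass >= 0 else 8  [with Grass=2]  = 2
Migration = Rainfall*Deaths  [with Rainfall=3, Deaths=2]  = 6

6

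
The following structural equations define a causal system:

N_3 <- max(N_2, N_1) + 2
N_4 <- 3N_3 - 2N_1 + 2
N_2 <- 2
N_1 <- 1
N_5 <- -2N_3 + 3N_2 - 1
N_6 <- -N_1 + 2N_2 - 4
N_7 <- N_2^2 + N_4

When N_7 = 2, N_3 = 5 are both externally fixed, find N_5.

Under do(N_7 = 2, N_3 = 5), each intervened variable's structural equation is replaced by its fixed value.
N_5 = -2N_3 + 3N_2 - 1  [with N_3=5, N_2=2]  = -5

-5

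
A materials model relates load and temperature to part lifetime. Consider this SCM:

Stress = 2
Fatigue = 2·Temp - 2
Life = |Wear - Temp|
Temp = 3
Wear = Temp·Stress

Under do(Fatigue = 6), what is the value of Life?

3

Intervening sets Fatigue = 6 and removes its equation (Fatigue = 2·Temp - 2).
No directed path runs from Fatigue to Life, so Life keeps its natural value.
Wear = Temp·Stress  [with Temp=3, Stress=2]  = 6
Life = |Wear - Temp|  [with Wear=6, Temp=3]  = 3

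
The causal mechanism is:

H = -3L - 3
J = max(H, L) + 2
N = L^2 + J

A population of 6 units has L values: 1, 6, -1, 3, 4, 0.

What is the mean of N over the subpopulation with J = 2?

E[N|J=2] averages over only the 2 units with J=2 (L = -1, 0): N = 3, 2, mean 2.5.

2.5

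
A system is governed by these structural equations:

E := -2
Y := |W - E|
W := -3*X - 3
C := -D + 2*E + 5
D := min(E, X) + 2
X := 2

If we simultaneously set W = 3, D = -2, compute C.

Setting W = 3, D = -2 by intervention discards those variables' equations.
C = -D + 2*E + 5  [with D=-2, E=-2]  = 3

3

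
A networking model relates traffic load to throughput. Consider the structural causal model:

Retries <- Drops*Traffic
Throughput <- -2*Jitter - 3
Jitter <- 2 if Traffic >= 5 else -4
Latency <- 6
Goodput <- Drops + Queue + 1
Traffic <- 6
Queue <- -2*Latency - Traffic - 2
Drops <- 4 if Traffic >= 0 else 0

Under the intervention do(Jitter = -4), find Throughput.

5

Intervening sets Jitter = -4 and removes its equation (Jitter <- 2 if Traffic >= 5 else -4).
Throughput = -2*Jitter - 3  [with Jitter=-4]  = 5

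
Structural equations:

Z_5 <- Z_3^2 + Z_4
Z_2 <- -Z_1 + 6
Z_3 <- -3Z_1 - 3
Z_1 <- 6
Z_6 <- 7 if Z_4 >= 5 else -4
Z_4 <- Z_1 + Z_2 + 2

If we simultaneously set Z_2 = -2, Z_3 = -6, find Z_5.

Under do(Z_2 = -2, Z_3 = -6), each intervened variable's structural equation is replaced by its fixed value.
Z_4 = Z_1 + Z_2 + 2  [with Z_1=6, Z_2=-2]  = 6
Z_5 = Z_3^2 + Z_4  [with Z_3=-6, Z_4=6]  = 42

42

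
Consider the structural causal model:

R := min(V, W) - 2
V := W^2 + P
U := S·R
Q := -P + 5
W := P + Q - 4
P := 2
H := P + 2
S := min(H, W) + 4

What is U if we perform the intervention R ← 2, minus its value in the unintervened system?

15

do(R=2) replaces the equation R := min(V, W) - 2 with the constant R = 2.
Q = -P + 5  [with P=2]  = 3
W = P + Q - 4  [with P=2, Q=3]  = 1
H = P + 2  [with P=2]  = 4
S = min(H, W) + 4  [with H=4, W=1]  = 5
U = S·R  [with S=5, R=2]  = 10
Without intervention: Q = -P + 5  [with P=2]  = 3; W = P + Q - 4  [with P=2, Q=3]  = 1; V = W^2 + P  [with W=1, P=2]  = 3; R = min(V, W) - 2  [with V=3, W=1]  = -1; H = P + 2  [with P=2]  = 4; S = min(H, W) + 4  [with H=4, W=1]  = 5; U = S·R  [with S=5, R=-1]  = -5.
Change = 10 − (-5) = 15.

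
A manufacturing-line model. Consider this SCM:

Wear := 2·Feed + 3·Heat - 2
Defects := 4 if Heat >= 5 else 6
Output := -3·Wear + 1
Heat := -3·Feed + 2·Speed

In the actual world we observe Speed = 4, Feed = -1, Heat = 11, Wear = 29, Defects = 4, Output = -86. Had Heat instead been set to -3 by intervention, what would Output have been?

40

The intervention breaks the incoming arrows to Heat: Heat := -3·Feed + 2·Speed no longer applies, and Heat = -3.
Wear = 2·Feed + 3·Heat - 2  [with Feed=-1, Heat=-3]  = -13
Output = -3·Wear + 1  [with Wear=-13]  = 40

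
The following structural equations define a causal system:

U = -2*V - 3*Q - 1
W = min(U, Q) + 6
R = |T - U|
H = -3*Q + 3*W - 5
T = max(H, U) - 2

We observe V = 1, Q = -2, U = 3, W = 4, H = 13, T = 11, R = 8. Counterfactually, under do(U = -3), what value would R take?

11

The intervention breaks the incoming arrows to U: U = -2*V - 3*Q - 1 no longer applies, and U = -3.
W = min(U, Q) + 6  [with U=-3, Q=-2]  = 3
H = -3*Q + 3*W - 5  [with Q=-2, W=3]  = 10
T = max(H, U) - 2  [with H=10, U=-3]  = 8
R = |T - U|  [with T=8, U=-3]  = 11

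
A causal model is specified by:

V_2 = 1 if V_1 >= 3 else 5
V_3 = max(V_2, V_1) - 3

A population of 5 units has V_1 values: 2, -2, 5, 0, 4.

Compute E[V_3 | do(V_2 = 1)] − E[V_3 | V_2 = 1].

-1.9

do(V_2=1) breaks V_2's dependence on V_1. With V_2=1 fixed, V_3 across the units is -1, -2, 2, -2, 1, mean -0.4.
E[V_3|V_2=1] averages over only the 2 units with V_2=1 (V_1 = 5, 4): V_3 = 2, 1, mean 1.5.
Difference = -0.4 − 1.5 = -1.9.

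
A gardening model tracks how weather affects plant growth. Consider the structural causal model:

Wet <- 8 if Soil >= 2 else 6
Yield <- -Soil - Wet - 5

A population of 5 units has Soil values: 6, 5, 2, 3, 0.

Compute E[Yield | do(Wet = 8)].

-16.2

The intervention sets Wet=8 in all 5 units regardless of Soil. Recomputing Yield per unit gives -19, -18, -15, -16, -13; average -16.2.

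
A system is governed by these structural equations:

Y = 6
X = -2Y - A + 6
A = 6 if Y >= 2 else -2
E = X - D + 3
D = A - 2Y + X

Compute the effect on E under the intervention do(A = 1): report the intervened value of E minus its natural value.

do(A=1) replaces the equation A = 6 if Y >= 2 else -2 with the constant A = 1.
X = -2Y - A + 6  [with Y=6, A=1]  = -7
D = A - 2Y + X  [with A=1, Y=6, X=-7]  = -18
E = X - D + 3  [with X=-7, D=-18]  = 14
Without intervention: A = 6 if Y >= 2 else -2  [with Y=6]  = 6; X = -2Y - A + 6  [with Y=6, A=6]  = -12; D = A - 2Y + X  [with A=6, Y=6, X=-12]  = -18; E = X - D + 3  [with X=-12, D=-18]  = 9.
Change = 14 − 9 = 5.

5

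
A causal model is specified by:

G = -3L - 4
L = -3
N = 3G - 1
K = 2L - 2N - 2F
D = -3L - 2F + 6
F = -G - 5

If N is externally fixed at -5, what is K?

24

do(N=-5) replaces the equation N = 3G - 1 with the constant N = -5.
G = -3L - 4  [with L=-3]  = 5
F = -G - 5  [with G=5]  = -10
K = 2L - 2N - 2F  [with L=-3, N=-5, F=-10]  = 24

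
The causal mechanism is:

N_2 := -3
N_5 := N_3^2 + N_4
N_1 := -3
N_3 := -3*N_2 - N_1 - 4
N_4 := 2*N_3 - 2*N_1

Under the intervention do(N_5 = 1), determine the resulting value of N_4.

The intervention breaks the incoming arrows to N_5: N_5 := N_3^2 + N_4 no longer applies, and N_5 = 1.
Since N_4 is not a descendant of the intervened variable, it is unaffected.
N_3 = -3*N_2 - N_1 - 4  [with N_2=-3, N_1=-3]  = 8
N_4 = 2*N_3 - 2*N_1  [with N_3=8, N_1=-3]  = 22

22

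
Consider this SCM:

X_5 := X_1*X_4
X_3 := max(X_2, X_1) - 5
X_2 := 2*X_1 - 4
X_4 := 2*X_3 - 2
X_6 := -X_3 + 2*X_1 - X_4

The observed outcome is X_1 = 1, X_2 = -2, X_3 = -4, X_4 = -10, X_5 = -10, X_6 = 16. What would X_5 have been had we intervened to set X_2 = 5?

-2

do(X_2=5) replaces the equation X_2 := 2*X_1 - 4 with the constant X_2 = 5.
X_3 = max(X_2, X_1) - 5  [with X_2=5, X_1=1]  = 0
X_4 = 2*X_3 - 2  [with X_3=0]  = -2
X_5 = X_1*X_4  [with X_1=1, X_4=-2]  = -2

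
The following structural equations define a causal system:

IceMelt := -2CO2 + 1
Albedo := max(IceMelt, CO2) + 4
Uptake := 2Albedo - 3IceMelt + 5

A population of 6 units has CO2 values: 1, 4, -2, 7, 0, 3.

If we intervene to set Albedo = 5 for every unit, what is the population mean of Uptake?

do(Albedo=5) breaks Albedo's dependence on CO2. With Albedo=5 fixed, Uptake across the units is 18, 36, 0, 54, 12, 30, mean 25.

25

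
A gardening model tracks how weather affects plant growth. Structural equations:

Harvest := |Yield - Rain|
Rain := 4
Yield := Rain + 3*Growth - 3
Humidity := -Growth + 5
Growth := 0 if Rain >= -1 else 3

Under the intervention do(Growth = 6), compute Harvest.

do(Growth=6) replaces the equation Growth := 0 if Rain >= -1 else 3 with the constant Growth = 6.
Yield = Rain + 3*Growth - 3  [with Rain=4, Growth=6]  = 19
Harvest = |Yield - Rain|  [with Yield=19, Rain=4]  = 15

15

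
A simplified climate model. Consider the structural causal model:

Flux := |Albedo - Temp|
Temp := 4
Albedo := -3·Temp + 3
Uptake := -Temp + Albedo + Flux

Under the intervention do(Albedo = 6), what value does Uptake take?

Under do(Albedo=6), the mechanism Albedo := -3·Temp + 3 is discarded; Albedo is fixed at 6.
Flux = |Albedo - Temp|  [with Albedo=6, Temp=4]  = 2
Uptake = -Temp + Albedo + Flux  [with Temp=4, Albedo=6, Flux=2]  = 4

4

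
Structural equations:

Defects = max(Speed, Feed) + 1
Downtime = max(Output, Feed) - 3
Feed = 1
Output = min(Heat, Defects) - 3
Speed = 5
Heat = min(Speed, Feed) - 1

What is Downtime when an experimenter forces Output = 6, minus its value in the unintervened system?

5

The intervention breaks the incoming arrows to Output: Output = min(Heat, Defects) - 3 no longer applies, and Output = 6.
Downtime = max(Output, Feed) - 3  [with Output=6, Feed=1]  = 3
Without intervention: Heat = min(Speed, Feed) - 1  [with Speed=5, Feed=1]  = 0; Defects = max(Speed, Feed) + 1  [with Speed=5, Feed=1]  = 6; Output = min(Heat, Defects) - 3  [with Heat=0, Defects=6]  = -3; Downtime = max(Output, Feed) - 3  [with Output=-3, Feed=1]  = -2.
Change = 3 − (-2) = 5.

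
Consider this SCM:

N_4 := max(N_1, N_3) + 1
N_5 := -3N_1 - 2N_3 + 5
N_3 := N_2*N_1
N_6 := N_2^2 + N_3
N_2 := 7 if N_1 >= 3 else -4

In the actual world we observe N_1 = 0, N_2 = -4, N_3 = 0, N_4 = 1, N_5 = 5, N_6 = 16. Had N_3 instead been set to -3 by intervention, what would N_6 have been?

The intervention breaks the incoming arrows to N_3: N_3 := N_2*N_1 no longer applies, and N_3 = -3.
N_2 = 7 if N_1 >= 3 else -4  [with N_1=0]  = -4
N_6 = N_2^2 + N_3  [with N_2=-4, N_3=-3]  = 13

13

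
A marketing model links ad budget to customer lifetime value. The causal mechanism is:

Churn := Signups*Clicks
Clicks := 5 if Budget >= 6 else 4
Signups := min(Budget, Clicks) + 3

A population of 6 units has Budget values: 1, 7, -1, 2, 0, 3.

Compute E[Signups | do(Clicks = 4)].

Under do(Clicks=4), Clicks's equation is replaced by Clicks=4 for every unit. Per-unit Signups: 4, 7, 2, 5, 3, 6. Mean = 4.5.

4.5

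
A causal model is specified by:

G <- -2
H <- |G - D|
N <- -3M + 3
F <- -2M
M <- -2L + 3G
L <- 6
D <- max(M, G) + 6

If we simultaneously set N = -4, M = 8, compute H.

Under do(N = -4, M = 8), each intervened variable's structural equation is replaced by its fixed value.
D = max(M, G) + 6  [with M=8, G=-2]  = 14
H = |G - D|  [with G=-2, D=14]  = 16

16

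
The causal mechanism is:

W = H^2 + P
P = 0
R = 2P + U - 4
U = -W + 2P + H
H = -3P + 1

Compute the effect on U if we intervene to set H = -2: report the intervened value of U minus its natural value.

-6

Under do(H=-2), the mechanism H = -3P + 1 is discarded; H is fixed at -2.
W = H^2 + P  [with H=-2, P=0]  = 4
U = -W + 2P + H  [with W=4, P=0, H=-2]  = -6
Without intervention: H = -3P + 1  [with P=0]  = 1; W = H^2 + P  [with H=1, P=0]  = 1; U = -W + 2P + H  [with W=1, P=0, H=1]  = 0.
Change = -6 − 0 = -6.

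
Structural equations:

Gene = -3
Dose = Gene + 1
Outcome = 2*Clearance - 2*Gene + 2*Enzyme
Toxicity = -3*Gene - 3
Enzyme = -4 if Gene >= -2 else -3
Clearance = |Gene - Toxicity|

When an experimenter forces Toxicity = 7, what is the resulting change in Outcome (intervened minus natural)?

2

Under do(Toxicity=7), the mechanism Toxicity = -3*Gene - 3 is discarded; Toxicity is fixed at 7.
Enzyme = -4 if Gene >= -2 else -3  [with Gene=-3]  = -3
Clearance = |Gene - Toxicity|  [with Gene=-3, Toxicity=7]  = 10
Outcome = 2*Clearance - 2*Gene + 2*Enzyme  [with Clearance=10, Gene=-3, Enzyme=-3]  = 20
Without intervention: Enzyme = -4 if Gene >= -2 else -3  [with Gene=-3]  = -3; Toxicity = -3*Gene - 3  [with Gene=-3]  = 6; Clearance = |Gene - Toxicity|  [with Gene=-3, Toxicity=6]  = 9; Outcome = 2*Clearance - 2*Gene + 2*Enzyme  [with Clearance=9, Gene=-3, Enzyme=-3]  = 18.
Change = 20 − 18 = 2.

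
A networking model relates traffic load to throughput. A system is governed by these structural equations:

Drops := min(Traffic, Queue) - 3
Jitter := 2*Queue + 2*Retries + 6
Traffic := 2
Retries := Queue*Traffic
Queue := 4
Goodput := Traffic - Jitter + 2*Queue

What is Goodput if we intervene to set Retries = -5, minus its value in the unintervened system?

Under do(Retries=-5), the mechanism Retries := Queue*Traffic is discarded; Retries is fixed at -5.
Jitter = 2*Queue + 2*Retries + 6  [with Queue=4, Retries=-5]  = 4
Goodput = Traffic - Jitter + 2*Queue  [with Traffic=2, Jitter=4, Queue=4]  = 6
Without intervention: Retries = Queue*Traffic  [with Queue=4, Traffic=2]  = 8; Jitter = 2*Queue + 2*Retries + 6  [with Queue=4, Retries=8]  = 30; Goodput = Traffic - Jitter + 2*Queue  [with Traffic=2, Jitter=30, Queue=4]  = -20.
Change = 6 − (-20) = 26.

26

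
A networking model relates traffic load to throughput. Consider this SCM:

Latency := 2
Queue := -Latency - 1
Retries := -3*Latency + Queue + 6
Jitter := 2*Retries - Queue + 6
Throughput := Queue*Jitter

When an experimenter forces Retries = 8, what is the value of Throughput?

-75

do(Retries=8) replaces the equation Retries := -3*Latency + Queue + 6 with the constant Retries = 8.
Queue = -Latency - 1  [with Latency=2]  = -3
Jitter = 2*Retries - Queue + 6  [with Retries=8, Queue=-3]  = 25
Throughput = Queue*Jitter  [with Queue=-3, Jitter=25]  = -75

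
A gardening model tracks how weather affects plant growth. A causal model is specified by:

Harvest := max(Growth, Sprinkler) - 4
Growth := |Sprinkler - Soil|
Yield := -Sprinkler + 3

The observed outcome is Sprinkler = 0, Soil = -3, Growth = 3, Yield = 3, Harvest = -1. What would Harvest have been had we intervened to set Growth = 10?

do(Growth=10) replaces the equation Growth := |Sprinkler - Soil| with the constant Growth = 10.
Harvest = max(Growth, Sprinkler) - 4  [with Growth=10, Sprinkler=0]  = 6

6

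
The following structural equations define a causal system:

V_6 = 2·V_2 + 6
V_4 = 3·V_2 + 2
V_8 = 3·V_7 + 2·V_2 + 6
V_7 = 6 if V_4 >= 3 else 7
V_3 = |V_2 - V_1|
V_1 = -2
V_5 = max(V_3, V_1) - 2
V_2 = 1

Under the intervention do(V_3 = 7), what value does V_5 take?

5

do(V_3=7) replaces the equation V_3 = |V_2 - V_1| with the constant V_3 = 7.
V_5 = max(V_3, V_1) - 2  [with V_3=7, V_1=-2]  = 5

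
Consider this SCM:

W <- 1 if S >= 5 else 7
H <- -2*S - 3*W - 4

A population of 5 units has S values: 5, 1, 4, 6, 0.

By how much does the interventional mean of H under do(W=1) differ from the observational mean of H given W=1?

Every unit gets W=1 under the intervention. H values become -17, -9, -15, -19, -7; E[H|do(W=1)] = -13.4.
Observing W=1 restricts to units where W's equation naturally yields 1: S ∈ {5, 6}. In that subpopulation H = -17, -19, mean -18.
Difference = -13.4 − (-18) = 4.6.

4.6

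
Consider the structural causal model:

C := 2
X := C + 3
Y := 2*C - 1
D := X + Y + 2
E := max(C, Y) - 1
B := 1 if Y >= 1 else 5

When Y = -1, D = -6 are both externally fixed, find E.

1

The joint intervention fixes Y = -1, D = -6, removing each variable's own equation.
E = max(C, Y) - 1  [with C=2, Y=-1]  = 1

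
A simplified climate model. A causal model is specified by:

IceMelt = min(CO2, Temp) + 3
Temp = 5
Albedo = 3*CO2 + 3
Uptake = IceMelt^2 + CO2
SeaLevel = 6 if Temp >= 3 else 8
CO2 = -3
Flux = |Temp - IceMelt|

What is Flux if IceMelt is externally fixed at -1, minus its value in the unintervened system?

1

The intervention breaks the incoming arrows to IceMelt: IceMelt = min(CO2, Temp) + 3 no longer applies, and IceMelt = -1.
Flux = |Temp - IceMelt|  [with Temp=5, IceMelt=-1]  = 6
Without intervention: IceMelt = min(CO2, Temp) + 3  [with CO2=-3, Temp=5]  = 0; Flux = |Temp - IceMelt|  [with Temp=5, IceMelt=0]  = 5.
Change = 6 − 5 = 1.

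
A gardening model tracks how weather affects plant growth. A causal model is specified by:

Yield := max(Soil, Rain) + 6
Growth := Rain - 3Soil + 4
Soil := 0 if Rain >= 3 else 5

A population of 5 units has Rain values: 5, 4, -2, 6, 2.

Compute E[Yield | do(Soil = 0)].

The intervention sets Soil=0 in all 5 units regardless of Rain. Recomputing Yield per unit gives 11, 10, 6, 12, 8; average 9.4.

9.4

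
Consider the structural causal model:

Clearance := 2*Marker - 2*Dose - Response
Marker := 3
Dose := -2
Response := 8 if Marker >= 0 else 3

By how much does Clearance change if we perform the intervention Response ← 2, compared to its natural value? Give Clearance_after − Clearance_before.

The intervention breaks the incoming arrows to Response: Response := 8 if Marker >= 0 else 3 no longer applies, and Response = 2.
Clearance = 2*Marker - 2*Dose - Response  [with Marker=3, Dose=-2, Response=2]  = 8
Without intervention: Response = 8 if Marker >= 0 else 3  [with Marker=3]  = 8; Clearance = 2*Marker - 2*Dose - Response  [with Marker=3, Dose=-2, Response=8]  = 2.
Change = 8 − 2 = 6.

6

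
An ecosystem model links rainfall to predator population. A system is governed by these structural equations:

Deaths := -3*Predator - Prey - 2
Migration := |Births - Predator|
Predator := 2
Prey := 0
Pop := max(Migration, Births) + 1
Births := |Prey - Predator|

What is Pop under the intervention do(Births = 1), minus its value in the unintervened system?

-1

The intervention breaks the incoming arrows to Births: Births := |Prey - Predator| no longer applies, and Births = 1.
Migration = |Births - Predator|  [with Births=1, Predator=2]  = 1
Pop = max(Migration, Births) + 1  [with Migration=1, Births=1]  = 2
Without intervention: Births = |Prey - Predator|  [with Prey=0, Predator=2]  = 2; Migration = |Births - Predator|  [with Births=2, Predator=2]  = 0; Pop = max(Migration, Births) + 1  [with Migration=0, Births=2]  = 3.
Change = 2 − 3 = -1.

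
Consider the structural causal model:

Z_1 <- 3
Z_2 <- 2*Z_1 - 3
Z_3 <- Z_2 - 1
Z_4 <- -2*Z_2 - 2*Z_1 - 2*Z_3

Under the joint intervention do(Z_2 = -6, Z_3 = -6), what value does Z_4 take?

18

Setting Z_2 = -6, Z_3 = -6 by intervention discards those variables' equations.
Z_4 = -2*Z_2 - 2*Z_1 - 2*Z_3  [with Z_2=-6, Z_1=3, Z_3=-6]  = 18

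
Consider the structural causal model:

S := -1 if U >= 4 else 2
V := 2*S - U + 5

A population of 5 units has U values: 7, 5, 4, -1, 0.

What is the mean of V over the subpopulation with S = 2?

9.5

Conditioning on S=2 selects the 2 unit(s) with U ∈ {-1, 0}. Their V values: 10, 9. Mean = 9.5.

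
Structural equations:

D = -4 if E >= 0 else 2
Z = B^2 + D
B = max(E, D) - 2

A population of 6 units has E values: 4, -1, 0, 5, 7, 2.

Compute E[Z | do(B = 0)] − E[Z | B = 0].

Under do(B=0), B's equation is replaced by B=0 for every unit. Per-unit Z: -4, 2, -4, -4, -4, -4. Mean = -3.
Observing B=0 restricts to units where B's equation naturally yields 0: E ∈ {-1, 2}. In that subpopulation Z = 2, -4, mean -1.
Difference = -3 − (-1) = -2.

-2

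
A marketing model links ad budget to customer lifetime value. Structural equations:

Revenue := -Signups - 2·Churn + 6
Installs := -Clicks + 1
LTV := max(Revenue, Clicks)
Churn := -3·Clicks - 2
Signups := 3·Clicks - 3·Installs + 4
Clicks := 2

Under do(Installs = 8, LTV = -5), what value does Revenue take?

36

Setting Installs = 8, LTV = -5 by intervention discards those variables' equations.
Signups = 3·Clicks - 3·Installs + 4  [with Clicks=2, Installs=8]  = -14
Churn = -3·Clicks - 2  [with Clicks=2]  = -8
Revenue = -Signups - 2·Churn + 6  [with Signups=-14, Churn=-8]  = 36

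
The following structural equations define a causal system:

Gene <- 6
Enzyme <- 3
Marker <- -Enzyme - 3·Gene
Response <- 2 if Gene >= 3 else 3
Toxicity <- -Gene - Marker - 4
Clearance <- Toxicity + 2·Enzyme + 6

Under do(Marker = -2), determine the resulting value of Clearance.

The intervention breaks the incoming arrows to Marker: Marker <- -Enzyme - 3·Gene no longer applies, and Marker = -2.
Toxicity = -Gene - Marker - 4  [with Gene=6, Marker=-2]  = -8
Clearance = Toxicity + 2·Enzyme + 6  [with Toxicity=-8, Enzyme=3]  = 4

4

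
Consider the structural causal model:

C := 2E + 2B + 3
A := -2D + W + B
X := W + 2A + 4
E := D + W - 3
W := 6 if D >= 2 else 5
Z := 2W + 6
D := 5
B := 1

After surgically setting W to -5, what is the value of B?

1

Under do(W=-5), the mechanism W := 6 if D >= 2 else 5 is discarded; W is fixed at -5.
B is not downstream of the intervention, so its value is determined by the original equations.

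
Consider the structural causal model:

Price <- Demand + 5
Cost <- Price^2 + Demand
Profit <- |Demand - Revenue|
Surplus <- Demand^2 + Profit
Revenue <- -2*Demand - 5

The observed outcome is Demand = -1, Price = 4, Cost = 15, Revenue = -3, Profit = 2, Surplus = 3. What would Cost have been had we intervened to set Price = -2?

The intervention breaks the incoming arrows to Price: Price <- Demand + 5 no longer applies, and Price = -2.
Cost = Price^2 + Demand  [with Price=-2, Demand=-1]  = 3

3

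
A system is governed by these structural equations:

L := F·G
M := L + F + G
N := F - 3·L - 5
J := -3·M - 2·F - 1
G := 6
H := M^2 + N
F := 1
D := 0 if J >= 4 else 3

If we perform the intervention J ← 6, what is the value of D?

do(J=6) replaces the equation J := -3·M - 2·F - 1 with the constant J = 6.
D = 0 if J >= 4 else 3  [with J=6]  = 0

0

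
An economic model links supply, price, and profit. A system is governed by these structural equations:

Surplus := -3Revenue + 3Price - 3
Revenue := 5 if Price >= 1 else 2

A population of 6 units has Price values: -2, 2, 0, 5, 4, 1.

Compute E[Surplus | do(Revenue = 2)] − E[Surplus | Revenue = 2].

8

Every unit gets Revenue=2 under the intervention. Surplus values become -15, -3, -9, 6, 3, -6; E[Surplus|do(Revenue=2)] = -4.
Observing Revenue=2 restricts to units where Revenue's equation naturally yields 2: Price ∈ {-2, 0}. In that subpopulation Surplus = -15, -9, mean -12.
Difference = -4 − (-12) = 8.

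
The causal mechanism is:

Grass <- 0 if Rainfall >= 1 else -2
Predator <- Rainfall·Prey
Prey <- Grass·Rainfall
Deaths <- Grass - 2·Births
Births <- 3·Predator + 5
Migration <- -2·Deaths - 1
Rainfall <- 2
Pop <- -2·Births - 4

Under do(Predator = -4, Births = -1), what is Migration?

-5

Under do(Predator = -4, Births = -1), each intervened variable's structural equation is replaced by its fixed value.
Grass = 0 if Rainfall >= 1 else -2  [with Rainfall=2]  = 0
Deaths = Grass - 2·Births  [with Grass=0, Births=-1]  = 2
Migration = -2·Deaths - 1  [with Deaths=2]  = -5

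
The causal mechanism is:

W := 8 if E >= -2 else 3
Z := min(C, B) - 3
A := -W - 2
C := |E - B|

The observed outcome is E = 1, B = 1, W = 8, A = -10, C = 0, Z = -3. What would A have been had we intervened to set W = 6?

The intervention breaks the incoming arrows to W: W := 8 if E >= -2 else 3 no longer applies, and W = 6.
A = -W - 2  [with W=6]  = -8

-8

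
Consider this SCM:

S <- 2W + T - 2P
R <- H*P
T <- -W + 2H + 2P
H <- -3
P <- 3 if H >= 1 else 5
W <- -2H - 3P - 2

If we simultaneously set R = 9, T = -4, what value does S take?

Setting R = 9, T = -4 by intervention discards those variables' equations.
P = 3 if H >= 1 else 5  [with H=-3]  = 5
W = -2H - 3P - 2  [with H=-3, P=5]  = -11
S = 2W + T - 2P  [with W=-11, T=-4, P=5]  = -36

-36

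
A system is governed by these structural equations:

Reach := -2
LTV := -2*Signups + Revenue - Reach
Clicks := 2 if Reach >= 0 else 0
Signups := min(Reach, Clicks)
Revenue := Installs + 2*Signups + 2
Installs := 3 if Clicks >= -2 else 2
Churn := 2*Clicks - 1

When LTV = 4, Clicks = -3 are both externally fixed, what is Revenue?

-2

Under do(LTV = 4, Clicks = -3), each intervened variable's structural equation is replaced by its fixed value.
Installs = 3 if Clicks >= -2 else 2  [with Clicks=-3]  = 2
Signups = min(Reach, Clicks)  [with Reach=-2, Clicks=-3]  = -3
Revenue = Installs + 2*Signups + 2  [with Installs=2, Signups=-3]  = -2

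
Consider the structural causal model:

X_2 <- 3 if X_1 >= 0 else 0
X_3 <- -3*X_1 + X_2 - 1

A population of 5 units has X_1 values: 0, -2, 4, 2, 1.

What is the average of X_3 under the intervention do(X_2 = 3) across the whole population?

The intervention sets X_2=3 in all 5 units regardless of X_1. Recomputing X_3 per unit gives 2, 8, -10, -4, -1; average -1.

-1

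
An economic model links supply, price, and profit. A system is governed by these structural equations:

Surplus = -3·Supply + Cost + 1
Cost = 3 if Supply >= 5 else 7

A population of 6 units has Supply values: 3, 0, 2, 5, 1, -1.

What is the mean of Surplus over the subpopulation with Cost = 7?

Observing Cost=7 restricts to units where Cost's equation naturally yields 7: Supply ∈ {3, 0, 2, 1, -1}. In that subpopulation Surplus = -1, 8, 2, 5, 11, mean 5.

5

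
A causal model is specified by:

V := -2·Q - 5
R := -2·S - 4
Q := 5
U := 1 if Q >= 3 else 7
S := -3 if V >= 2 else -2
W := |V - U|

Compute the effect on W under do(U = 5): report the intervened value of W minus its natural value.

4

do(U=5) replaces the equation U := 1 if Q >= 3 else 7 with the constant U = 5.
V = -2·Q - 5  [with Q=5]  = -15
W = |V - U|  [with V=-15, U=5]  = 20
Without intervention: V = -2·Q - 5  [with Q=5]  = -15; U = 1 if Q >= 3 else 7  [with Q=5]  = 1; W = |V - U|  [with V=-15, U=1]  = 16.
Change = 20 − 16 = 4.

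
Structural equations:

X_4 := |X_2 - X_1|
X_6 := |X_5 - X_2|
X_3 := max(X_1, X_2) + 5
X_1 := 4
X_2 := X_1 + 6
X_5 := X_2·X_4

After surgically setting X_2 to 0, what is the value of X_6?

Under do(X_2=0), the mechanism X_2 := X_1 + 6 is discarded; X_2 is fixed at 0.
X_4 = |X_2 - X_1|  [with X_2=0, X_1=4]  = 4
X_5 = X_2·X_4  [with X_2=0, X_4=4]  = 0
X_6 = |X_5 - X_2|  [with X_5=0, X_2=0]  = 0

0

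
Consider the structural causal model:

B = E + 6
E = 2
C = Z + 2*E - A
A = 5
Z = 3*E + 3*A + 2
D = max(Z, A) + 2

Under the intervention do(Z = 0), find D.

do(Z=0) replaces the equation Z = 3*E + 3*A + 2 with the constant Z = 0.
D = max(Z, A) + 2  [with Z=0, A=5]  = 7

7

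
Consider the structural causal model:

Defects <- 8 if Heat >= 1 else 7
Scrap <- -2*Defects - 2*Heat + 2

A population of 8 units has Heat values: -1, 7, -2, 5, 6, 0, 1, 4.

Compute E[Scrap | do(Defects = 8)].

-19

The intervention sets Defects=8 in all 8 units regardless of Heat. Recomputing Scrap per unit gives -12, -28, -10, -24, -26, -14, -16, -22; average -19.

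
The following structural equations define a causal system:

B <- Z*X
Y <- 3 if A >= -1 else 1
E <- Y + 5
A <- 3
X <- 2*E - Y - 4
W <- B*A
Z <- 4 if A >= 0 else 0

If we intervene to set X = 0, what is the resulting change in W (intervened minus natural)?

-108

The intervention breaks the incoming arrows to X: X <- 2*E - Y - 4 no longer applies, and X = 0.
Z = 4 if A >= 0 else 0  [with A=3]  = 4
B = Z*X  [with Z=4, X=0]  = 0
W = B*A  [with B=0, A=3]  = 0
Without intervention: Y = 3 if A >= -1 else 1  [with A=3]  = 3; E = Y + 5  [with Y=3]  = 8; X = 2*E - Y - 4  [with E=8, Y=3]  = 9; Z = 4 if A >= 0 else 0  [with A=3]  = 4; B = Z*X  [with Z=4, X=9]  = 36; W = B*A  [with B=36, A=3]  = 108.
Change = 0 − 108 = -108.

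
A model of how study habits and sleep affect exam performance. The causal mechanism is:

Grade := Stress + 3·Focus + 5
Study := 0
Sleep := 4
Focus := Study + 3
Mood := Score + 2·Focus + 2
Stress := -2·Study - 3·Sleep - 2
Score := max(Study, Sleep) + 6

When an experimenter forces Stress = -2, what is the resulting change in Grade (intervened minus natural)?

12

The intervention breaks the incoming arrows to Stress: Stress := -2·Study - 3·Sleep - 2 no longer applies, and Stress = -2.
Focus = Study + 3  [with Study=0]  = 3
Grade = Stress + 3·Focus + 5  [with Stress=-2, Focus=3]  = 12
Without intervention: Stress = -2·Study - 3·Sleep - 2  [with Study=0, Sleep=4]  = -14; Focus = Study + 3  [with Study=0]  = 3; Grade = Stress + 3·Focus + 5  [with Stress=-14, Focus=3]  = 0.
Change = 12 − 0 = 12.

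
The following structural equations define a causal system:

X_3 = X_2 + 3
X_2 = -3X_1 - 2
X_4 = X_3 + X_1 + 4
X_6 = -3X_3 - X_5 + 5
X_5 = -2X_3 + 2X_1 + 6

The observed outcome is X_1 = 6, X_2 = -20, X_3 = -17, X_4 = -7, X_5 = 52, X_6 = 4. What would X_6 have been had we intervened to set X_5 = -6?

The intervention breaks the incoming arrows to X_5: X_5 = -2X_3 + 2X_1 + 6 no longer applies, and X_5 = -6.
X_2 = -3X_1 - 2  [with X_1=6]  = -20
X_3 = X_2 + 3  [with X_2=-20]  = -17
X_6 = -3X_3 - X_5 + 5  [with X_3=-17, X_5=-6]  = 62

62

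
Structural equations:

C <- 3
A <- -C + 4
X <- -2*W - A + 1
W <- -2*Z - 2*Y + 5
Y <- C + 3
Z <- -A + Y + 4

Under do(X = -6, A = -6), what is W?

The joint intervention fixes X = -6, A = -6, removing each variable's own equation.
Y = C + 3  [with C=3]  = 6
Z = -A + Y + 4  [with A=-6, Y=6]  = 16
W = -2*Z - 2*Y + 5  [with Z=16, Y=6]  = -39

-39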